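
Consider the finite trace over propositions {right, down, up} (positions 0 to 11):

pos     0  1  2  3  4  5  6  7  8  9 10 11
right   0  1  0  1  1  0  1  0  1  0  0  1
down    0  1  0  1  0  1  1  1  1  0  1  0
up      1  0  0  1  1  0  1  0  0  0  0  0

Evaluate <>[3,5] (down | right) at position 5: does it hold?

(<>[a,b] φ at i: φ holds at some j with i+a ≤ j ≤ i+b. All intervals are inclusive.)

Check (down | right) at each j in [8,10]:
  j=8: true
  j=9: false
  j=10: true
Found at j=8 → formula holds.

Holds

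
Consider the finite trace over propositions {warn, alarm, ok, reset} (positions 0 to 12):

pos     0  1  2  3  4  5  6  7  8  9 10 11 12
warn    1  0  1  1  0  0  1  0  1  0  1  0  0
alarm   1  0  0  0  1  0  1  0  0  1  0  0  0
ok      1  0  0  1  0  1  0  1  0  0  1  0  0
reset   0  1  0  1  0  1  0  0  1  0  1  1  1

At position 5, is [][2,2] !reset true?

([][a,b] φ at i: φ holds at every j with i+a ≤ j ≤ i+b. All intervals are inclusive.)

Check !reset at every j in [7,7]:
  j=7: true
All positions satisfy it → formula holds.

Holds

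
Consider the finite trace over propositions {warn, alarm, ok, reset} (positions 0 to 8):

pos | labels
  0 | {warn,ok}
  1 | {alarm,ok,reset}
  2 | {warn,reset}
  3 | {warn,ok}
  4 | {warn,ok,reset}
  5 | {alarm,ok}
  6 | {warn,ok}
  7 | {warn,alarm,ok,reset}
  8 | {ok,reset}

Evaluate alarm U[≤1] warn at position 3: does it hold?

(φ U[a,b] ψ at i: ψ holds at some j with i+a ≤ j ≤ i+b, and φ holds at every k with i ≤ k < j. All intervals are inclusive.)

True

Need some j in [3,4] with warn, and alarm at every k in [3,j-1].
  j=3: warn holds; no prefix to check → satisfied.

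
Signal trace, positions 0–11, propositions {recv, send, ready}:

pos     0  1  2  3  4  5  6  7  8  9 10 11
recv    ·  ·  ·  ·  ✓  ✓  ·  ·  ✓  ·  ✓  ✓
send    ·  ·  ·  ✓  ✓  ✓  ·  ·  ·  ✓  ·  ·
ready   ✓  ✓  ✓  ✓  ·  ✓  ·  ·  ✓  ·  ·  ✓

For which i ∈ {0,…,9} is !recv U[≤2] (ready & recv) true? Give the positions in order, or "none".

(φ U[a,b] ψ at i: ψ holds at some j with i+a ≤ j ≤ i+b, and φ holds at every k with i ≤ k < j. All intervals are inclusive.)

5, 6, 7, 8

Evaluate at each i in [0,9]:
  i=0: ✗ (no rhs in [0,2])
  i=1: ✗ (no rhs in [1,3])
  i=2: ✗ (no rhs in [2,4])
  i=3: ✗ (lhs fails at k=4 before rhs at j=5)
  i=4: ✗ (lhs fails at k=4 before rhs at j=5)
  i=5: ✓ (rhs at j=5)
  i=6: ✓ (rhs at j=8; lhs holds on [6,7])
  i=7: ✓ (rhs at j=8; lhs holds on [7,7])
  i=8: ✓ (rhs at j=8)
  i=9: ✗ (lhs fails at k=10 before rhs at j=11)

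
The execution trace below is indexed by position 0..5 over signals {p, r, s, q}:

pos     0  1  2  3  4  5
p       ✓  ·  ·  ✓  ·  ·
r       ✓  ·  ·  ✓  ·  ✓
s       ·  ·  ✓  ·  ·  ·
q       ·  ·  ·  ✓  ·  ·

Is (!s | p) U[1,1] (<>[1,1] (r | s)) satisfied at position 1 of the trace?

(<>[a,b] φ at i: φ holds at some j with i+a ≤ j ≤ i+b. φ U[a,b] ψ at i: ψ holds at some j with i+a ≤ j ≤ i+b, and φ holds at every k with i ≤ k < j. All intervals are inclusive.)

Need some j in [2,2] with <>[1,1] (r | s), and (!s | p) at every k in [1,j-1].
  j=2: <>[1,1] (r | s) holds; (!s | p) holds at every k in [1,1] → satisfied.

True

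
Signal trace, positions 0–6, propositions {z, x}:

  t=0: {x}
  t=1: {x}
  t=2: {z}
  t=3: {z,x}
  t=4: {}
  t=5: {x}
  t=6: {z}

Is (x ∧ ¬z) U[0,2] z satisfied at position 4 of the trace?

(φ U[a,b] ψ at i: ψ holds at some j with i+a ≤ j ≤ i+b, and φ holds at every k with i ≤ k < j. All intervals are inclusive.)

Does not hold

Need some j in [4,6] with z, and (x ∧ ¬z) at every k in [4,j-1].
  j=4: z false.
  j=5: z false.
  j=6: z holds, but (x ∧ ¬z) fails at k=4 → not this j.
No j in the window works → until fails.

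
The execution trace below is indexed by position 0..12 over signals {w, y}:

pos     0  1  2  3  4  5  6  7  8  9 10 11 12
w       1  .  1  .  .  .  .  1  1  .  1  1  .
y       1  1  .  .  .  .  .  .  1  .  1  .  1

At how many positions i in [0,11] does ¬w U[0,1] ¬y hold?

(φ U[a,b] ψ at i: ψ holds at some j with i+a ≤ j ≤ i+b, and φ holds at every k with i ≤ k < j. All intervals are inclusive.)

9

Evaluate at each i in [0,11]:
  i=0: ✗ (no rhs in [0,1])
  i=1: ✓ (rhs at j=2; lhs holds on [1,1])
  i=2: ✓ (rhs at j=2)
  i=3: ✓ (rhs at j=3)
  i=4: ✓ (rhs at j=4)
  i=5: ✓ (rhs at j=5)
  i=6: ✓ (rhs at j=6)
  i=7: ✓ (rhs at j=7)
  i=8: ✗ (lhs fails at k=8 before rhs at j=9)
  i=9: ✓ (rhs at j=9)
  i=10: ✗ (lhs fails at k=10 before rhs at j=11)
  i=11: ✓ (rhs at j=11)
Positions where it holds: {1, 2, 3, 4, 5, 6, 7, 9, 11} → 9.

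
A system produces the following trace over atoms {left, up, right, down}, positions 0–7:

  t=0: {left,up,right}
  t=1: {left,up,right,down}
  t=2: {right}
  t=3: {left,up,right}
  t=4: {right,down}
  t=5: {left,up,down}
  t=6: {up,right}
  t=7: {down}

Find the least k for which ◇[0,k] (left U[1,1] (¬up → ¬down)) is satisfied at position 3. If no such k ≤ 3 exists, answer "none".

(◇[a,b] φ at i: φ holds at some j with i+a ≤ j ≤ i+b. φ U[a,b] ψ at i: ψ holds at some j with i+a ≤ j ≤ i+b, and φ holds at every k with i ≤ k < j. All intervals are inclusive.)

Scan j = 3,4,… for (left U[1,1] (¬up → ¬down)):
  j=3: fails
  j=4: fails
  j=5: holds
First hit at j=5, so smallest k = 5-3 = 2.

2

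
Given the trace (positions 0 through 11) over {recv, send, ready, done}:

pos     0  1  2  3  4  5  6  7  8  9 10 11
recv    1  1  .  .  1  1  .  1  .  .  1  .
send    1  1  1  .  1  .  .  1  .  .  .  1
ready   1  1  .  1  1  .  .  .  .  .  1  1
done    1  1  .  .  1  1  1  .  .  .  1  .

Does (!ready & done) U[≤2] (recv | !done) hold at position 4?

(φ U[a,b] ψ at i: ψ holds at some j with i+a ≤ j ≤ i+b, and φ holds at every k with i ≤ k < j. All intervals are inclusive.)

Need some j in [4,6] with (recv | !done), and (!ready & done) at every k in [4,j-1].
  j=4: (recv | !done) holds; no prefix to check → satisfied.

Yes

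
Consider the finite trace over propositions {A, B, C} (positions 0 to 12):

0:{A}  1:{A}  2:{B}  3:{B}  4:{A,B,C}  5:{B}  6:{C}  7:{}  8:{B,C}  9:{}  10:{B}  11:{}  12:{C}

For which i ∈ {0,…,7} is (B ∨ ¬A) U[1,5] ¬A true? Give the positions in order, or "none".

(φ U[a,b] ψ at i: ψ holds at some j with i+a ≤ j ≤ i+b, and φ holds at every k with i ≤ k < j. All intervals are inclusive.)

Evaluate at each i in [0,7]:
  i=0: ✗ (lhs fails at k=0 before rhs at j=2)
  i=1: ✗ (lhs fails at k=1 before rhs at j=2)
  i=2: ✓ (rhs at j=3; lhs holds on [2,2])
  i=3: ✓ (rhs at j=5; lhs holds on [3,4])
  i=4: ✓ (rhs at j=5; lhs holds on [4,4])
  i=5: ✓ (rhs at j=6; lhs holds on [5,5])
  i=6: ✓ (rhs at j=7; lhs holds on [6,6])
  i=7: ✓ (rhs at j=8; lhs holds on [7,7])

2, 3, 4, 5, 6, 7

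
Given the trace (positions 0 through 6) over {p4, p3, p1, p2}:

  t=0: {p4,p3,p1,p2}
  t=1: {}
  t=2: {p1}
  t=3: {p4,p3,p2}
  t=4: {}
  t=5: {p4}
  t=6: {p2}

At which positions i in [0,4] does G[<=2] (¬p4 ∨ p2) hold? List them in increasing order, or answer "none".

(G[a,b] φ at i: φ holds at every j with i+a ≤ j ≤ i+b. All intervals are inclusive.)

0, 1, 2

Evaluate at each i in [0,4]:
  i=0: ✓ (all of [0,2])
  i=1: ✓ (all of [1,3])
  i=2: ✓ (all of [2,4])
  i=3: ✗ (fails at j=5)
  i=4: ✗ (fails at j=5)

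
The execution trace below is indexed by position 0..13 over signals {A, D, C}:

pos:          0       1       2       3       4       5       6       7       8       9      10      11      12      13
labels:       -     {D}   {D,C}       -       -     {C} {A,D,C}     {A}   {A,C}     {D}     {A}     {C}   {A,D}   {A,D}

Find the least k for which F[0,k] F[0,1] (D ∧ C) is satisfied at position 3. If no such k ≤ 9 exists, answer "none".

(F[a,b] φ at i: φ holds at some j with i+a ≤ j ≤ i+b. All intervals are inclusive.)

Scan j = 3,4,… for F[0,1] (D ∧ C):
  j=3: fails
  j=4: fails
  j=5: holds
First hit at j=5, so smallest k = 5-3 = 2.

2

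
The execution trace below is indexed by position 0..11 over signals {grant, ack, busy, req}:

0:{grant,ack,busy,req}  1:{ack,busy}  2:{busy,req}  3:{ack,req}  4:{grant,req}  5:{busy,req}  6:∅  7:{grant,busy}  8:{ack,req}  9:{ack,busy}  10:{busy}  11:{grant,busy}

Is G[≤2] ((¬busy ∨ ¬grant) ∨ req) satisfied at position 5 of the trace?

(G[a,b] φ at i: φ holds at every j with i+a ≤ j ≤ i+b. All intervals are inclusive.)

Check ((¬busy ∨ ¬grant) ∨ req) at every j in [5,7]:
  j=5: true
  j=6: true
  j=7: false
Fails at j=7 → formula fails.

False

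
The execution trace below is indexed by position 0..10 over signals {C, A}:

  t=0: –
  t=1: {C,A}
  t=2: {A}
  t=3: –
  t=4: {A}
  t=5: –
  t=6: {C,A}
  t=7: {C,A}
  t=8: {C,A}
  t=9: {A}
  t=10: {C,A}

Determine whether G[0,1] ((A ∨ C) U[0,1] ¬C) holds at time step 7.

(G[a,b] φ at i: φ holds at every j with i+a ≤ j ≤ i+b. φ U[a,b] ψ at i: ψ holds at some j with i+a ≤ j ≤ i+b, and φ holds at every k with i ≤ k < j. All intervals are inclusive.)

Check ((A ∨ C) U[0,1] ¬C) at every j in [7,8]:
  j=7: fails
  j=8: holds
Fails at j=7 → formula fails.

False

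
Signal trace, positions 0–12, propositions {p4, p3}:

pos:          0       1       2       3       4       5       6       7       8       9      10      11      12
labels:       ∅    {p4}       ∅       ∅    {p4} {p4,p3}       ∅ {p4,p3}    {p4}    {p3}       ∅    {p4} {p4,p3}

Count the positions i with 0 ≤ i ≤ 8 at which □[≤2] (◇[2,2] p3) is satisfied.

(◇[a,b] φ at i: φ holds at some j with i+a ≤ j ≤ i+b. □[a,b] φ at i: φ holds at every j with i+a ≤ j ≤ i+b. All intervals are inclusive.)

Evaluate at each i in [0,8]:
  i=0: ✗ (fails at j=0)
  i=1: ✗ (fails at j=1)
  i=2: ✗ (fails at j=2)
  i=3: ✗ (fails at j=4)
  i=4: ✗ (fails at j=4)
  i=5: ✗ (fails at j=6)
  i=6: ✗ (fails at j=6)
  i=7: ✗ (fails at j=8)
  i=8: ✗ (fails at j=8)
Positions where it holds: {} → 0.

0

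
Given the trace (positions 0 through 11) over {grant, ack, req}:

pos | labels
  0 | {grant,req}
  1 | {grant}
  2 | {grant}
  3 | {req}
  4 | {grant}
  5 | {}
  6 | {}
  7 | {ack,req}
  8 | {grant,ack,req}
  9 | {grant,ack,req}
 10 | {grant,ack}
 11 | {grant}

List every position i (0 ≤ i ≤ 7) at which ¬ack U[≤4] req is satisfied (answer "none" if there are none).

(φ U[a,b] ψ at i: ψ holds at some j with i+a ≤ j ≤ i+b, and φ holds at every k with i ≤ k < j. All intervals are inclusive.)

0, 1, 2, 3, 4, 5, 6, 7

Evaluate at each i in [0,7]:
  i=0: ✓ (rhs at j=0)
  i=1: ✓ (rhs at j=3; lhs holds on [1,2])
  i=2: ✓ (rhs at j=3; lhs holds on [2,2])
  i=3: ✓ (rhs at j=3)
  i=4: ✓ (rhs at j=7; lhs holds on [4,6])
  i=5: ✓ (rhs at j=7; lhs holds on [5,6])
  i=6: ✓ (rhs at j=7; lhs holds on [6,6])
  i=7: ✓ (rhs at j=7)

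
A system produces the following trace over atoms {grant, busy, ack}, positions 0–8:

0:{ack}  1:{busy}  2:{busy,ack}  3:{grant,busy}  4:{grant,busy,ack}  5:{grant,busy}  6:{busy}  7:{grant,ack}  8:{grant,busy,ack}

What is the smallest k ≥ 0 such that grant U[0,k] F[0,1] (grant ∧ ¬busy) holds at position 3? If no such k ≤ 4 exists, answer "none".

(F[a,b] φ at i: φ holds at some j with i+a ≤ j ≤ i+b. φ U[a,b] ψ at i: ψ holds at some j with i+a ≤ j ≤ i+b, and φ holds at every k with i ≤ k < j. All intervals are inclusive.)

3

Need earliest j ≥ 3 with F[0,1] (grant ∧ ¬busy), and grant at every k in [3,j-1].
  j=3: rhs fails.
  j=4: rhs fails.
  j=5: rhs fails.
  j=6: rhs holds; lhs holds on [3,5]. k = 3.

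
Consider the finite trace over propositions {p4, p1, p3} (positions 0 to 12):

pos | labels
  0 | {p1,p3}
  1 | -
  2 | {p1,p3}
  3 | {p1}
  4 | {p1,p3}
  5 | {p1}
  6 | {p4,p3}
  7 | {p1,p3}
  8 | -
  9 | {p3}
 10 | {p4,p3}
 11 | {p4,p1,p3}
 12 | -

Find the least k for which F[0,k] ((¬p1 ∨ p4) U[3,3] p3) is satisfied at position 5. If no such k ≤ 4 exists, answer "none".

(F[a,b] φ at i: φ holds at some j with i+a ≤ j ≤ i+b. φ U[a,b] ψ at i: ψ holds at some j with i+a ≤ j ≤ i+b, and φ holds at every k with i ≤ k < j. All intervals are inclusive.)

3

Scan j = 5,6,… for ((¬p1 ∨ p4) U[3,3] p3):
  j=5: fails
  j=6: fails
  j=7: fails
  j=8: holds
First hit at j=8, so smallest k = 8-5 = 3.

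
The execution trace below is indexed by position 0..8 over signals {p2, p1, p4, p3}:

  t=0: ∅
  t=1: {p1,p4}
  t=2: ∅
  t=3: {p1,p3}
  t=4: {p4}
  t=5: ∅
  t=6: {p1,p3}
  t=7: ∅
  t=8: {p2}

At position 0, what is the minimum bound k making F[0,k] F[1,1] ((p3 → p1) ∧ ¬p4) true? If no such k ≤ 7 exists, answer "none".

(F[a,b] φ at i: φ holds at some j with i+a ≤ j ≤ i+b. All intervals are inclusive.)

Scan j = 0,1,… for F[1,1] ((p3 → p1) ∧ ¬p4):
  j=0: fails
  j=1: holds
First hit at j=1, so smallest k = 1-0 = 1.

1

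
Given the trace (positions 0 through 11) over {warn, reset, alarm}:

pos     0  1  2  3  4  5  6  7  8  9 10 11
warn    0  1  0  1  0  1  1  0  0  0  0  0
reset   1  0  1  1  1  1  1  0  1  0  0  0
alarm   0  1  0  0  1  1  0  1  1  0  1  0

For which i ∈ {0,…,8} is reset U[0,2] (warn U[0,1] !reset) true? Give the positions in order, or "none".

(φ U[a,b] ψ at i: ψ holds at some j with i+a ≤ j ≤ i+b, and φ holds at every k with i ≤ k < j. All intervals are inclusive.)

Evaluate at each i in [0,8]:
  i=0: ✓ (rhs at j=1; lhs holds on [0,0])
  i=1: ✓ (rhs at j=1)
  i=2: ✗ (no rhs in [2,4])
  i=3: ✗ (no rhs in [3,5])
  i=4: ✓ (rhs at j=6; lhs holds on [4,5])
  i=5: ✓ (rhs at j=6; lhs holds on [5,5])
  i=6: ✓ (rhs at j=6)
  i=7: ✓ (rhs at j=7)
  i=8: ✓ (rhs at j=9; lhs holds on [8,8])

0, 1, 4, 5, 6, 7, 8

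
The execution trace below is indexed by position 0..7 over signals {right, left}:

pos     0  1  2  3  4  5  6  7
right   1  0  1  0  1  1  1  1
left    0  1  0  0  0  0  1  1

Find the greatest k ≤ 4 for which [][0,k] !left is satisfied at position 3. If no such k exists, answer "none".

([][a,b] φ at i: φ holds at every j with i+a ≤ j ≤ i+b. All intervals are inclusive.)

!left must hold from j=3 onward; find where it first fails.
  j=3: holds
  j=4: holds
  j=5: holds
  j=6: fails
Holds on [3,5], so largest k = 2.

2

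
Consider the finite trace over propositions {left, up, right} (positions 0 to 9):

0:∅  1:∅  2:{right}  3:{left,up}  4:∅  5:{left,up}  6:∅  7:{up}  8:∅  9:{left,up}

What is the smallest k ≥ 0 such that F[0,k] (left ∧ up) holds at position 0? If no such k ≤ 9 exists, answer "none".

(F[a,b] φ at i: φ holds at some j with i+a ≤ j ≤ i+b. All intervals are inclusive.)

3

Scan j = 0,1,… for (left ∧ up):
  j=0: fails
  j=1: fails
  j=2: fails
  j=3: holds
First hit at j=3, so smallest k = 3-0 = 3.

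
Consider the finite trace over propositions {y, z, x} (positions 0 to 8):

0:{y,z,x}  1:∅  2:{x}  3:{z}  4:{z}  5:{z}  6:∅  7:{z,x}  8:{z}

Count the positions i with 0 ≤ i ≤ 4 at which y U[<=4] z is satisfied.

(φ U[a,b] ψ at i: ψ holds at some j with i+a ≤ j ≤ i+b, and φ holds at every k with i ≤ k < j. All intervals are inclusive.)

Evaluate at each i in [0,4]:
  i=0: ✓ (rhs at j=0)
  i=1: ✗ (lhs fails at k=1 before rhs at j=3)
  i=2: ✗ (lhs fails at k=2 before rhs at j=3)
  i=3: ✓ (rhs at j=3)
  i=4: ✓ (rhs at j=4)
Positions where it holds: {0, 3, 4} → 3.

3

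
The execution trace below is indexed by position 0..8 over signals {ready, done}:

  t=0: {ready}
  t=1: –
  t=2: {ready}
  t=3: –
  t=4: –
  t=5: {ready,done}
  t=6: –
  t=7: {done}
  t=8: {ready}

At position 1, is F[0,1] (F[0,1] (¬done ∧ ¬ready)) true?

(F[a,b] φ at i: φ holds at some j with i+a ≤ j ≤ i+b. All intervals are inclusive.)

Check F[0,1] (¬done ∧ ¬ready) at each j in [1,2]:
  j=1: holds (witness at 1)
  j=2: holds (witness at 3)
Found at j=1 → formula holds.

True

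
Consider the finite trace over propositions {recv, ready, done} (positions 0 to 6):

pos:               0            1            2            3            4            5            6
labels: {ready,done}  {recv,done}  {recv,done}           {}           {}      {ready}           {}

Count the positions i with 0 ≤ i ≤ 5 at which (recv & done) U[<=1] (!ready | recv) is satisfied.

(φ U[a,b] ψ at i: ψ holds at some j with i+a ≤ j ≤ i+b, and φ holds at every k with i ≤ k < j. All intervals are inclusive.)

Evaluate at each i in [0,5]:
  i=0: ✗ (lhs fails at k=0 before rhs at j=1)
  i=1: ✓ (rhs at j=1)
  i=2: ✓ (rhs at j=2)
  i=3: ✓ (rhs at j=3)
  i=4: ✓ (rhs at j=4)
  i=5: ✗ (lhs fails at k=5 before rhs at j=6)
Positions where it holds: {1, 2, 3, 4} → 4.

4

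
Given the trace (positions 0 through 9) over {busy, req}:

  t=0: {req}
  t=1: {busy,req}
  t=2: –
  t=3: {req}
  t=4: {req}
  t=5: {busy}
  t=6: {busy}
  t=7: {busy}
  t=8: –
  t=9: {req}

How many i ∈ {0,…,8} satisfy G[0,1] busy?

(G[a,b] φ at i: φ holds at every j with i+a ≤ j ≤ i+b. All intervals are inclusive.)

Evaluate at each i in [0,8]:
  i=0: ✗ (fails at j=0)
  i=1: ✗ (fails at j=2)
  i=2: ✗ (fails at j=2)
  i=3: ✗ (fails at j=3)
  i=4: ✗ (fails at j=4)
  i=5: ✓ (all of [5,6])
  i=6: ✓ (all of [6,7])
  i=7: ✗ (fails at j=8)
  i=8: ✗ (fails at j=8)
Positions where it holds: {5, 6} → 2.

2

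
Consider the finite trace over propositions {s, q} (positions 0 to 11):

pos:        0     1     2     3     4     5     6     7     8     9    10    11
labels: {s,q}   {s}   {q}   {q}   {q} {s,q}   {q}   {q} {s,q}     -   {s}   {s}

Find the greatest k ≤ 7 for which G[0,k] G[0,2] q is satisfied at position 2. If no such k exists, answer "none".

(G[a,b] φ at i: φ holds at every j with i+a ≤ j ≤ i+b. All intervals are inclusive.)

4

G[0,2] q must hold from j=2 onward; find where it first fails.
  j=2: holds
  j=3: holds
  j=4: holds
  j=5: holds
  j=6: holds
  j=7: fails
Holds on [2,6], so largest k = 4.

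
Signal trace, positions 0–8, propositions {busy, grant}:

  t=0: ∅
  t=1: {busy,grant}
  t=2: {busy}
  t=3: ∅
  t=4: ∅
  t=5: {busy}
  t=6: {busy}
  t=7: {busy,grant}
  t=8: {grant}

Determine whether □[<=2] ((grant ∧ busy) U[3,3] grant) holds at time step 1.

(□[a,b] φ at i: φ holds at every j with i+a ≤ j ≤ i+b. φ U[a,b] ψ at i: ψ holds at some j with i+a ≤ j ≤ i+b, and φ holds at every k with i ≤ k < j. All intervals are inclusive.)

Check ((grant ∧ busy) U[3,3] grant) at every j in [1,3]:
  j=1: fails
  j=2: fails
  j=3: fails
Fails at j=1 → formula fails.

Does not hold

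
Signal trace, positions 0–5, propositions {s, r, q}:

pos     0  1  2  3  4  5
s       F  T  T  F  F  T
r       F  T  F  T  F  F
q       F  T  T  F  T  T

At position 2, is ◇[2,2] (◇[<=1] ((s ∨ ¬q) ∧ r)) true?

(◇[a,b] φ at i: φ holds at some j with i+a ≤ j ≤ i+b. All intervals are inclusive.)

Check ◇[<=1] ((s ∨ ¬q) ∧ r) at each j in [4,4]:
  j=4: fails (none in [4,5])
No position in the window satisfies it → formula fails.

False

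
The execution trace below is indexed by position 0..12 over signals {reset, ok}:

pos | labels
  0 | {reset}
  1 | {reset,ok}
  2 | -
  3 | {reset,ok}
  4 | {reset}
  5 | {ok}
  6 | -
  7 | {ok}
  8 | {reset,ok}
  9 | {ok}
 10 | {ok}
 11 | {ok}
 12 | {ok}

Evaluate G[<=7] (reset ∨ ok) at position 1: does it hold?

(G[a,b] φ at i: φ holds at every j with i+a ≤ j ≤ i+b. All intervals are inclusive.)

False

Check (reset ∨ ok) at every j in [1,8]:
  j=1: true
  j=2: false
  j=3: true
  j=4: true
  j=5: true
  j=6: false
  j=7: true
  j=8: true
Fails at j=2 → formula fails.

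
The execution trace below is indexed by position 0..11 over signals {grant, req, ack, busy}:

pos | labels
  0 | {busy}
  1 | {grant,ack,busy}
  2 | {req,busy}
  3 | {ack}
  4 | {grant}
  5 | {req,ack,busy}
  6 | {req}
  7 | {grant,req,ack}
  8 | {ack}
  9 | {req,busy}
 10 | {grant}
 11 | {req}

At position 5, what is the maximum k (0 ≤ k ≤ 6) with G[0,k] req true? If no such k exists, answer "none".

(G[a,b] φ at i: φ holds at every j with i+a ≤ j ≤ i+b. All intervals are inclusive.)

req must hold from j=5 onward; find where it first fails.
  j=5: holds
  j=6: holds
  j=7: holds
  j=8: fails
Holds on [5,7], so largest k = 2.

2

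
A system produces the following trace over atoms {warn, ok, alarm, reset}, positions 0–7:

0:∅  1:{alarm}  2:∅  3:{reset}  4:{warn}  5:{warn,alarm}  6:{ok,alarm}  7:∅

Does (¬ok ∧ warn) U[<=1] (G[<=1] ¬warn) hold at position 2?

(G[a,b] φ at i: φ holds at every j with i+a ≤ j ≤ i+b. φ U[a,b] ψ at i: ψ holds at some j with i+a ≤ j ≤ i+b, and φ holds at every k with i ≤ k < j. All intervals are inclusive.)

Need some j in [2,3] with G[<=1] ¬warn, and (¬ok ∧ warn) at every k in [2,j-1].
  j=2: G[<=1] ¬warn holds; no prefix to check → satisfied.

Holds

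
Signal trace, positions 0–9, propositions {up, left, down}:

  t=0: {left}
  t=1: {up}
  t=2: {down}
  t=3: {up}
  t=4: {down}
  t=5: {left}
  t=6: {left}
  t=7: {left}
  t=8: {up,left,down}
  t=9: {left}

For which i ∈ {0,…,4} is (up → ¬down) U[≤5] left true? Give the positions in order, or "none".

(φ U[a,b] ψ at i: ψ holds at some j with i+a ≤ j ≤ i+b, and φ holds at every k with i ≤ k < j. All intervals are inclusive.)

0, 1, 2, 3, 4

Evaluate at each i in [0,4]:
  i=0: ✓ (rhs at j=0)
  i=1: ✓ (rhs at j=5; lhs holds on [1,4])
  i=2: ✓ (rhs at j=5; lhs holds on [2,4])
  i=3: ✓ (rhs at j=5; lhs holds on [3,4])
  i=4: ✓ (rhs at j=5; lhs holds on [4,4])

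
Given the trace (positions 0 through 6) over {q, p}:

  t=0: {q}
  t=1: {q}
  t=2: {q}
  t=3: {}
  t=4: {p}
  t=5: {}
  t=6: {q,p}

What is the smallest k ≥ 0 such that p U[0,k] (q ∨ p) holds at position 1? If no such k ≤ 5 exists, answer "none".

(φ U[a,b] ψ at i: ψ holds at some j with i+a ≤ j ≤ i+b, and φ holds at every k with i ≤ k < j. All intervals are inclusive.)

Need earliest j ≥ 1 with (q ∨ p), and p at every k in [1,j-1].
  j=1: rhs holds (empty prefix). k = 0.

0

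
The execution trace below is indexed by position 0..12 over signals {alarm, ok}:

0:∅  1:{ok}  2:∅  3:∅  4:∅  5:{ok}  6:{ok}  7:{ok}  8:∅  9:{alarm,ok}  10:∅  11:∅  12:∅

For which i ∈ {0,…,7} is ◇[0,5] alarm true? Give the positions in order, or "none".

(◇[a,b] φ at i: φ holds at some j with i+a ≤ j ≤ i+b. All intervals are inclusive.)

4, 5, 6, 7

Evaluate at each i in [0,7]:
  i=0: ✗ (none in [0,5])
  i=1: ✗ (none in [1,6])
  i=2: ✗ (none in [2,7])
  i=3: ✗ (none in [3,8])
  i=4: ✓ (witness j=9)
  i=5: ✓ (witness j=9)
  i=6: ✓ (witness j=9)
  i=7: ✓ (witness j=9)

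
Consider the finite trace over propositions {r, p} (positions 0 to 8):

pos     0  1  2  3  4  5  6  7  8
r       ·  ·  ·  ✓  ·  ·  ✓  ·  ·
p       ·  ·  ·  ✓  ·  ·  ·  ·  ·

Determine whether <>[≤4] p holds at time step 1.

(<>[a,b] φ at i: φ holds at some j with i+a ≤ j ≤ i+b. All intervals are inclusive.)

Yes

Check p at each j in [1,5]:
  j=1: false
  j=2: false
  j=3: true
  j=4: false
  j=5: false
Found at j=3 → formula holds.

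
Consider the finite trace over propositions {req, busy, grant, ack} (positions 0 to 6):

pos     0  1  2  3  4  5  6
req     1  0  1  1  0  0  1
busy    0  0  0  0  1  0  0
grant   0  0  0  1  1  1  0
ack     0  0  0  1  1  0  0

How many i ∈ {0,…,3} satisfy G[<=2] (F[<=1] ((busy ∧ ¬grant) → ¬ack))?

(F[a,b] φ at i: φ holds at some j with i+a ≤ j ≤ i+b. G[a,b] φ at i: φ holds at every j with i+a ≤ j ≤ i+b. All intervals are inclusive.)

4

Evaluate at each i in [0,3]:
  i=0: ✓ (all of [0,2])
  i=1: ✓ (all of [1,3])
  i=2: ✓ (all of [2,4])
  i=3: ✓ (all of [3,5])
Positions where it holds: {0, 1, 2, 3} → 4.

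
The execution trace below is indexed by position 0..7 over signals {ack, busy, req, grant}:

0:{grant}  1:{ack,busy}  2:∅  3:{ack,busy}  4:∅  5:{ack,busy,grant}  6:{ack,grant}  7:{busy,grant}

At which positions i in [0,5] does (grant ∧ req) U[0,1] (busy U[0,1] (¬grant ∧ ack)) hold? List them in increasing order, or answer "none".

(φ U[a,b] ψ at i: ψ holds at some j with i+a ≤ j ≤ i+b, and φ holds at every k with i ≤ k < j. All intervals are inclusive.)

Evaluate at each i in [0,5]:
  i=0: ✗ (lhs fails at k=0 before rhs at j=1)
  i=1: ✓ (rhs at j=1)
  i=2: ✗ (lhs fails at k=2 before rhs at j=3)
  i=3: ✓ (rhs at j=3)
  i=4: ✗ (no rhs in [4,5])
  i=5: ✗ (no rhs in [5,6])

1, 3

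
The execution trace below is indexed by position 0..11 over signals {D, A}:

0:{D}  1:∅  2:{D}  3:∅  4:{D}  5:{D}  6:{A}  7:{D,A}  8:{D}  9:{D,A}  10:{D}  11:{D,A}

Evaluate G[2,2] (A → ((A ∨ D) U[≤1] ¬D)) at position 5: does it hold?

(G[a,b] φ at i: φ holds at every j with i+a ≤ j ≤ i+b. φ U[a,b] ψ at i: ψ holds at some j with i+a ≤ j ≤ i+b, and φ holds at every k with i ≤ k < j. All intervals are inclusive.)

Check (A → ((A ∨ D) U[≤1] ¬D)) at every j in [7,7]:
  j=7: antecedent true; consequent fails → ✗
Fails at j=7 → formula fails.

Does not hold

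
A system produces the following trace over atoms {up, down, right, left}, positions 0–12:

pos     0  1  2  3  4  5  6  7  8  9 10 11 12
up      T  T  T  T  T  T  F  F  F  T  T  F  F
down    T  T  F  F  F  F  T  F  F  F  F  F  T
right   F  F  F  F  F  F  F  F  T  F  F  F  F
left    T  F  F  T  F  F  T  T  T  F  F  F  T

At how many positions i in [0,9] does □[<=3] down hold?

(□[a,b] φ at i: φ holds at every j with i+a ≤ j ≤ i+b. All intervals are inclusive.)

0

Evaluate at each i in [0,9]:
  i=0: ✗ (fails at j=2)
  i=1: ✗ (fails at j=2)
  i=2: ✗ (fails at j=2)
  i=3: ✗ (fails at j=3)
  i=4: ✗ (fails at j=4)
  i=5: ✗ (fails at j=5)
  i=6: ✗ (fails at j=7)
  i=7: ✗ (fails at j=7)
  i=8: ✗ (fails at j=8)
  i=9: ✗ (fails at j=9)
Positions where it holds: {} → 0.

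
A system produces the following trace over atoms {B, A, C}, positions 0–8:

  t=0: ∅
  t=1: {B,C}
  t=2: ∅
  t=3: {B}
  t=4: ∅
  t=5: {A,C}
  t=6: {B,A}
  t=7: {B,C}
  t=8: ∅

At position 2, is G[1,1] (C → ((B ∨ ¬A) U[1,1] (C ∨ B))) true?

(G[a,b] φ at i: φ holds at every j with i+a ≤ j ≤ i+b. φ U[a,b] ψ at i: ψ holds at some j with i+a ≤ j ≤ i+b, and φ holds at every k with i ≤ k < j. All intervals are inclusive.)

Yes

Check (C → ((B ∨ ¬A) U[1,1] (C ∨ B))) at every j in [3,3]:
  j=3: antecedent false → ✓
All positions satisfy it → formula holds.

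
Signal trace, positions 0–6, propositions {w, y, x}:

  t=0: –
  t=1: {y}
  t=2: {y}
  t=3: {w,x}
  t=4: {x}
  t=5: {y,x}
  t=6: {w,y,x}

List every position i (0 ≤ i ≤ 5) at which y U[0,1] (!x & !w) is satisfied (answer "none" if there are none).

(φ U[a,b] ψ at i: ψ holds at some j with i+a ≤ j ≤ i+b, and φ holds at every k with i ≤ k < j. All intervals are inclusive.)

0, 1, 2

Evaluate at each i in [0,5]:
  i=0: ✓ (rhs at j=0)
  i=1: ✓ (rhs at j=1)
  i=2: ✓ (rhs at j=2)
  i=3: ✗ (no rhs in [3,4])
  i=4: ✗ (no rhs in [4,5])
  i=5: ✗ (no rhs in [5,6])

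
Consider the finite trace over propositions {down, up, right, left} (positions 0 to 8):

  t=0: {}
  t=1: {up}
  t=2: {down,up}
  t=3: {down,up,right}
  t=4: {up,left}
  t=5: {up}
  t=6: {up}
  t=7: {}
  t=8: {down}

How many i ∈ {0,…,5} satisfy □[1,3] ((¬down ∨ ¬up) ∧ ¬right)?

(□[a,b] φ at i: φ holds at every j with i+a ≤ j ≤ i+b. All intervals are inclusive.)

Evaluate at each i in [0,5]:
  i=0: ✗ (fails at j=2)
  i=1: ✗ (fails at j=2)
  i=2: ✗ (fails at j=3)
  i=3: ✓ (all of [4,6])
  i=4: ✓ (all of [5,7])
  i=5: ✓ (all of [6,8])
Positions where it holds: {3, 4, 5} → 3.

3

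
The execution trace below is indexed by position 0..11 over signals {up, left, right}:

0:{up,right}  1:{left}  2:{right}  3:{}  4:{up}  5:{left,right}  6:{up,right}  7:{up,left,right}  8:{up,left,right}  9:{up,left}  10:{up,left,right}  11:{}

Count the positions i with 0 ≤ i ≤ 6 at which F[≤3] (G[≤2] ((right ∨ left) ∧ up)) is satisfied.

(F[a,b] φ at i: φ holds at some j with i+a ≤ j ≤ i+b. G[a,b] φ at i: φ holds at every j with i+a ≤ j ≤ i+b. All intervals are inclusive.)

4

Evaluate at each i in [0,6]:
  i=0: ✗ (none in [0,3])
  i=1: ✗ (none in [1,4])
  i=2: ✗ (none in [2,5])
  i=3: ✓ (witness j=6)
  i=4: ✓ (witness j=6)
  i=5: ✓ (witness j=6)
  i=6: ✓ (witness j=6)
Positions where it holds: {3, 4, 5, 6} → 4.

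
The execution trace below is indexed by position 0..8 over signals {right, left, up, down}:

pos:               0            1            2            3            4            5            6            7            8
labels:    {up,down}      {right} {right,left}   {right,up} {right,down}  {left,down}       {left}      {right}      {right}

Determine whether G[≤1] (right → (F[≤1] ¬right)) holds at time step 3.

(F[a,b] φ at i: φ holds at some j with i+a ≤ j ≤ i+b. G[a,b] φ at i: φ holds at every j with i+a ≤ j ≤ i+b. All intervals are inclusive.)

Check (right → (F[≤1] ¬right)) at every j in [3,4]:
  j=3: antecedent true; consequent fails (none in [3,4]) → ✗
  j=4: antecedent true; consequent holds (witness at 5) → ✓
Fails at j=3 → formula fails.

False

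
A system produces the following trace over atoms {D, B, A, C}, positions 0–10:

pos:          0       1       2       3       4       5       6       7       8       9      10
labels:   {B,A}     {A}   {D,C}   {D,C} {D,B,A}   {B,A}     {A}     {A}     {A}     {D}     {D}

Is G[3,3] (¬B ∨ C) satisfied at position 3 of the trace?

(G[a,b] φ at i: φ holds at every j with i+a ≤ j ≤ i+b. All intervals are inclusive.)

Check (¬B ∨ C) at every j in [6,6]:
  j=6: true
All positions satisfy it → formula holds.

True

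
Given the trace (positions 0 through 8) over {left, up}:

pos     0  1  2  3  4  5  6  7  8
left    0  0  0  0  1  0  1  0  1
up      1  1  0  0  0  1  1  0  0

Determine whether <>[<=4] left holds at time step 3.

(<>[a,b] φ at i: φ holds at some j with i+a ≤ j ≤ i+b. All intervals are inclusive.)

Check left at each j in [3,7]:
  j=3: false
  j=4: true
  j=5: false
  j=6: true
  j=7: false
Found at j=4 → formula holds.

Holds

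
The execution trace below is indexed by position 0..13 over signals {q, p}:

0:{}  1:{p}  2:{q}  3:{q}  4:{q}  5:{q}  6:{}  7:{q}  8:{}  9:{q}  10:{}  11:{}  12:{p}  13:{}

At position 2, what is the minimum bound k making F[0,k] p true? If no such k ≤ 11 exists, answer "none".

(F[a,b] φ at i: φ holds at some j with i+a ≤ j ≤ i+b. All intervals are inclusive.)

10

Scan j = 2,3,… for p:
  j=2: fails
  j=3: fails
  j=4: fails
  j=5: fails
  j=6: fails
  j=7: fails
  j=8: fails
  j=9: fails
  j=10: fails
  j=11: fails
  j=12: holds
First hit at j=12, so smallest k = 12-2 = 10.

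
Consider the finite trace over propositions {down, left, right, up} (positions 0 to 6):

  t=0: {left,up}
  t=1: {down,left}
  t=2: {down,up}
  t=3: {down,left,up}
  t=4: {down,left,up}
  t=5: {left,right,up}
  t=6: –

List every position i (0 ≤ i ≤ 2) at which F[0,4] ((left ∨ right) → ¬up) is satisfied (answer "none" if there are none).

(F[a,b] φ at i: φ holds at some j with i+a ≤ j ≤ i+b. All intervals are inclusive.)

0, 1, 2

Evaluate at each i in [0,2]:
  i=0: ✓ (witness j=1)
  i=1: ✓ (witness j=1)
  i=2: ✓ (witness j=2)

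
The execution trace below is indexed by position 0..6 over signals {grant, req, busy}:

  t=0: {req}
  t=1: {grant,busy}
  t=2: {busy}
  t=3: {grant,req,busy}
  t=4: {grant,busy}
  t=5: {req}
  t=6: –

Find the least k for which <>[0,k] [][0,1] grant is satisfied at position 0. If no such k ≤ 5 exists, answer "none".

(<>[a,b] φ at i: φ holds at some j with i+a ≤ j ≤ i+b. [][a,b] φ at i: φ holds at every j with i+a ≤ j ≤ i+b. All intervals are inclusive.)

Scan j = 0,1,… for [][0,1] grant:
  j=0: fails
  j=1: fails
  j=2: fails
  j=3: holds
First hit at j=3, so smallest k = 3-0 = 3.

3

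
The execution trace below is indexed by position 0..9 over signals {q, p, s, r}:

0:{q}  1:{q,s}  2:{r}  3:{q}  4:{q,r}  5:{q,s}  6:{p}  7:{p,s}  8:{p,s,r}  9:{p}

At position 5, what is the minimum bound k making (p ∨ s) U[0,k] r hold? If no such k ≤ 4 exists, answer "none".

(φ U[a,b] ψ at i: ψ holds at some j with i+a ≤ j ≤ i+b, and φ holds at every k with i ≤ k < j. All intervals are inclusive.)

Need earliest j ≥ 5 with r, and (p ∨ s) at every k in [5,j-1].
  j=5: rhs fails.
  j=6: rhs fails.
  j=7: rhs fails.
  j=8: rhs holds; lhs holds on [5,7]. k = 3.

3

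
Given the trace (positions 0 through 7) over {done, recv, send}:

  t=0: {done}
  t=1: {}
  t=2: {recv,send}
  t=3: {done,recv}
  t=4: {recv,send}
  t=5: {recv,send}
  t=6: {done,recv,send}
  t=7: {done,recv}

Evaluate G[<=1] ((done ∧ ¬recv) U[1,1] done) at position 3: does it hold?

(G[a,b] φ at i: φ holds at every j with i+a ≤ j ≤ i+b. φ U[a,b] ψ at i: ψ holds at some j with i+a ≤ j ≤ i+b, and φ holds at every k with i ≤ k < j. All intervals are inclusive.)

No

Check ((done ∧ ¬recv) U[1,1] done) at every j in [3,4]:
  j=3: fails
  j=4: fails
Fails at j=3 → formula fails.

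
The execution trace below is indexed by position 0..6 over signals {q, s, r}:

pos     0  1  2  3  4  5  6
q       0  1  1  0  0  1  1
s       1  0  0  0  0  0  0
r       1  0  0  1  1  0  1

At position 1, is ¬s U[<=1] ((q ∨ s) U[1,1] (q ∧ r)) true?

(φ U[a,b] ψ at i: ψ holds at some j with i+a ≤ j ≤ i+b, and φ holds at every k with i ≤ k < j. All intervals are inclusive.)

Need some j in [1,2] with ((q ∨ s) U[1,1] (q ∧ r)), and ¬s at every k in [1,j-1].
  j=1: ((q ∨ s) U[1,1] (q ∧ r)) — fails.
  j=2: ((q ∨ s) U[1,1] (q ∧ r)) — fails.
No j in the window works → until fails.

Does not hold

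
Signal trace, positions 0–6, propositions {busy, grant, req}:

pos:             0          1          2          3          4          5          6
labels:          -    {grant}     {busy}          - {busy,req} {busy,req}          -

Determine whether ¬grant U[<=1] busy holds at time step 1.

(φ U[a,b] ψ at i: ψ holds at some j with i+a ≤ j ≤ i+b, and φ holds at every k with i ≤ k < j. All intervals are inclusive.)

Does not hold

Need some j in [1,2] with busy, and ¬grant at every k in [1,j-1].
  j=1: busy false.
  j=2: busy holds, but ¬grant fails at k=1 → not this j.
No j in the window works → until fails.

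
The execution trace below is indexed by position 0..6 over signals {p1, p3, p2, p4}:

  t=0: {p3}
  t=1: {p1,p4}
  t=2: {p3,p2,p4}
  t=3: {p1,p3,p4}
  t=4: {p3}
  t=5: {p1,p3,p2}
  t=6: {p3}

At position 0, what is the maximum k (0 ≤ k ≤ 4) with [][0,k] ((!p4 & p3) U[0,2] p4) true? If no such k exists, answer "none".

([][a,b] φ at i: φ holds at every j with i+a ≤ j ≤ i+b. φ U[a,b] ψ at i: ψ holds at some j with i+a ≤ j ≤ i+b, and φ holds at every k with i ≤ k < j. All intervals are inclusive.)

((!p4 & p3) U[0,2] p4) must hold from j=0 onward; find where it first fails.
  j=0: holds
  j=1: holds
  j=2: holds
  j=3: holds
  j=4: fails
Holds on [0,3], so largest k = 3.

3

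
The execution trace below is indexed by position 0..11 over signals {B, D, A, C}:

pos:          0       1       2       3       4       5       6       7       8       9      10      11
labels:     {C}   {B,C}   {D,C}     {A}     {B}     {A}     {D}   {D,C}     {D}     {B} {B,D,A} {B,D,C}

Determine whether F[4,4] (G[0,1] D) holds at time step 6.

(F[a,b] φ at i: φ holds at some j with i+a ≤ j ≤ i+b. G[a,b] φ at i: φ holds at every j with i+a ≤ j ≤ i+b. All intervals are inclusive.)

Check G[0,1] D at each j in [10,10]:
  j=10: holds on [10,11]
Found at j=10 → formula holds.

Holds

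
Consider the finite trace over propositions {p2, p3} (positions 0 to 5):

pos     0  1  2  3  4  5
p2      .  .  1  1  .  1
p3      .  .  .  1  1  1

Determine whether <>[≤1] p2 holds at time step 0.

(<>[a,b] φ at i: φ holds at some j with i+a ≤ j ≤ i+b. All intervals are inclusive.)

False

Check p2 at each j in [0,1]:
  j=0: false
  j=1: false
No position in the window satisfies it → formula fails.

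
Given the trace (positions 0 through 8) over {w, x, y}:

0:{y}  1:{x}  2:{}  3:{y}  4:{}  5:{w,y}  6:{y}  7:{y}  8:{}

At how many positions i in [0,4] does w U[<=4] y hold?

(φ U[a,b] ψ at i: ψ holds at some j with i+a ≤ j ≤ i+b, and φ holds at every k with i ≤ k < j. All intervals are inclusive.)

Evaluate at each i in [0,4]:
  i=0: ✓ (rhs at j=0)
  i=1: ✗ (lhs fails at k=1 before rhs at j=3)
  i=2: ✗ (lhs fails at k=2 before rhs at j=3)
  i=3: ✓ (rhs at j=3)
  i=4: ✗ (lhs fails at k=4 before rhs at j=5)
Positions where it holds: {0, 3} → 2.

2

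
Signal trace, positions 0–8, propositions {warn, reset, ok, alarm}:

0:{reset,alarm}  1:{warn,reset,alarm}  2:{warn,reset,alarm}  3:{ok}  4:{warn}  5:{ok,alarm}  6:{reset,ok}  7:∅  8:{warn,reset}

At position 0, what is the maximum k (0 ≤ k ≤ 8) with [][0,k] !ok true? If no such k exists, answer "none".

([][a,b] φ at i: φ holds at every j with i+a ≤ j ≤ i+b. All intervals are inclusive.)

2

!ok must hold from j=0 onward; find where it first fails.
  j=0: holds
  j=1: holds
  j=2: holds
  j=3: fails
Holds on [0,2], so largest k = 2.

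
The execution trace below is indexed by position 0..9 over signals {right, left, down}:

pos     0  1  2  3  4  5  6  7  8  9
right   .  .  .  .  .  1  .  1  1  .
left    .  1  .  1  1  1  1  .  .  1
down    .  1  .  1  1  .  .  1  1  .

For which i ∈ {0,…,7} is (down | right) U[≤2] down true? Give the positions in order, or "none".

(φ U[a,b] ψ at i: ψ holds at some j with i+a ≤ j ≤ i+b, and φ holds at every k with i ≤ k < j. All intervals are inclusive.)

Evaluate at each i in [0,7]:
  i=0: ✗ (lhs fails at k=0 before rhs at j=1)
  i=1: ✓ (rhs at j=1)
  i=2: ✗ (lhs fails at k=2 before rhs at j=3)
  i=3: ✓ (rhs at j=3)
  i=4: ✓ (rhs at j=4)
  i=5: ✗ (lhs fails at k=6 before rhs at j=7)
  i=6: ✗ (lhs fails at k=6 before rhs at j=7)
  i=7: ✓ (rhs at j=7)

1, 3, 4, 7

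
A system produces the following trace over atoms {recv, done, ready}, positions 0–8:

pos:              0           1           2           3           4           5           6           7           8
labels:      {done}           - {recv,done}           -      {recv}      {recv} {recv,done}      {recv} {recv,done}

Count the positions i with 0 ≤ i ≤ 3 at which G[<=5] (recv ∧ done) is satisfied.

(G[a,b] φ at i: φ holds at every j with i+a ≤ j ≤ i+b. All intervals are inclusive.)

Evaluate at each i in [0,3]:
  i=0: ✗ (fails at j=0)
  i=1: ✗ (fails at j=1)
  i=2: ✗ (fails at j=3)
  i=3: ✗ (fails at j=3)
Positions where it holds: {} → 0.

0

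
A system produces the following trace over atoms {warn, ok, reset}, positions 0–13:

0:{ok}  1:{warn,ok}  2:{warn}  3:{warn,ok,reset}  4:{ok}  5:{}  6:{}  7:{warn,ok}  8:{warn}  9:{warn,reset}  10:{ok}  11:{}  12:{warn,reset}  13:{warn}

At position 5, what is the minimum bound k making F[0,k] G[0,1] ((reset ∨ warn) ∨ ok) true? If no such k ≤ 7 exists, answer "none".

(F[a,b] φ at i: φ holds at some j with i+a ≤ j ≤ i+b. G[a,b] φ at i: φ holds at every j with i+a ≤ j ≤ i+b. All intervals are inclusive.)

2

Scan j = 5,6,… for G[0,1] ((reset ∨ warn) ∨ ok):
  j=5: fails
  j=6: fails
  j=7: holds
First hit at j=7, so smallest k = 7-5 = 2.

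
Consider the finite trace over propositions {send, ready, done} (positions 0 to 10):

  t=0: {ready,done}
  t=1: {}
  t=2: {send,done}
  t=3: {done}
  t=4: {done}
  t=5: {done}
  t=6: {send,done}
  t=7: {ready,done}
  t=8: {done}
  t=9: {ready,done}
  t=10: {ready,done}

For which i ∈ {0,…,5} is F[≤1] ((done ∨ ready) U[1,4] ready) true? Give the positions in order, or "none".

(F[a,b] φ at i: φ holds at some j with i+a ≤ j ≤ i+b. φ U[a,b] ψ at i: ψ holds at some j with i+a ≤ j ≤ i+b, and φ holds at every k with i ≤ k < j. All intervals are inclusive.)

2, 3, 4, 5

Evaluate at each i in [0,5]:
  i=0: ✗ (none in [0,1])
  i=1: ✗ (none in [1,2])
  i=2: ✓ (witness j=3)
  i=3: ✓ (witness j=3)
  i=4: ✓ (witness j=4)
  i=5: ✓ (witness j=5)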